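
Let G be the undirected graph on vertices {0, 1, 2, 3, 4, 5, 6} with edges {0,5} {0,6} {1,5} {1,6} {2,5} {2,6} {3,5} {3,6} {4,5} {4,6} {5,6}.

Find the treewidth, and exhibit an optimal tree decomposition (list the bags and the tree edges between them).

The largest bag has 3 vertices, giving width 2; this decomposition certifies tw(G) ≤ 2. Conversely, {0, 5, 6} is a clique of size 3, and the vertices of any clique must share a bag in every tree decomposition; so some bag has ≥ 3 vertices and tw(G) ≥ 2. Combining the bounds, tw(G) = 2.

Treewidth 2.
Bags: B1 = {4, 5, 6}  B2 = {0, 5, 6}  B3 = {2, 5, 6}  B4 = {3, 5, 6}  B5 = {1, 5, 6}
Tree: B1–B2, B1–B3, B3–B4, B1–B5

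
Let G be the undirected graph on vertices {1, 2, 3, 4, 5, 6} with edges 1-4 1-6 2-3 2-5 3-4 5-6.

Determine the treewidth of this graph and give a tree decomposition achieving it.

Every bag has size at most 3, so the width is 3 − 1 = 2 and tw(G) ≤ 2. The edges 5–6–1–4–3–2–5 form a cycle, so G is not a tree and its treewidth is at least 2. The upper and lower bounds meet at 2, so that is the treewidth.

Treewidth 2.
Bags: B1 = {1, 5, 6}  B2 = {1, 4, 5}  B3 = {3, 4, 5}  B4 = {2, 3, 5}
Tree: B1–B2, B2–B3, B3–B4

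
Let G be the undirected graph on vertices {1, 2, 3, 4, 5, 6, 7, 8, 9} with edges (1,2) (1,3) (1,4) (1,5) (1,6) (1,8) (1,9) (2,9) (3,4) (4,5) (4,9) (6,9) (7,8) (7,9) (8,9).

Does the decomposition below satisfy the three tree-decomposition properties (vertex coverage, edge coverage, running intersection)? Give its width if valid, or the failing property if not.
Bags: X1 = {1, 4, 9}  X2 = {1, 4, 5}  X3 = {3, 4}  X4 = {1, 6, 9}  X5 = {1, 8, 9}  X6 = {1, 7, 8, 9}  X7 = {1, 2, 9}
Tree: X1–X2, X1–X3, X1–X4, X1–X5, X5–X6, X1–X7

No — edge (1,3) lies in no bag.

A tree decomposition must satisfy three properties: every vertex lies in some bag; for every edge, both endpoints lie together in some bag; and for every vertex, the bags containing it form a connected subtree. Here edge (1,3) lies in no bag, so the decomposition is invalid.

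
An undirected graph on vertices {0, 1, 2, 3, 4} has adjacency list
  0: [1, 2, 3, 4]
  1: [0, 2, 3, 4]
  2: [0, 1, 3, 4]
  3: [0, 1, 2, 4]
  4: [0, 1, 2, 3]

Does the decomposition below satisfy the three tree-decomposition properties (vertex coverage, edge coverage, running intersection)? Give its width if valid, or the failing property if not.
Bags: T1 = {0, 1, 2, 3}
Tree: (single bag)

No — vertex 4 appears in no bag.

A tree decomposition must satisfy three properties: every vertex lies in some bag; for every edge, both endpoints lie together in some bag; and for every vertex, the bags containing it form a connected subtree. Here vertex 4 appears in no bag, so the decomposition is invalid.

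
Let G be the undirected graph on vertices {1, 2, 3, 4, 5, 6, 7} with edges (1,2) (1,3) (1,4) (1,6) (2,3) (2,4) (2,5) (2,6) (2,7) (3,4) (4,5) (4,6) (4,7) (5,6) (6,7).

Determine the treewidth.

A width-3 tree decomposition is:
Bags: B1 = {2, 4, 6, 7}  B2 = {1, 2, 4, 6}  B3 = {1, 2, 3, 4}  B4 = {2, 4, 5, 6}
Tree: B1–B2, B2–B3, B1–B4
Every bag has size at most 4, so the width is 4 − 1 = 3 and tw(G) ≤ 3. For the lower bound, the 4 vertices {1, 2, 3, 4} are pairwise adjacent, and any tree decomposition puts a clique entirely inside one bag — forcing width ≥ 3. Combining the bounds, tw(G) = 3.

3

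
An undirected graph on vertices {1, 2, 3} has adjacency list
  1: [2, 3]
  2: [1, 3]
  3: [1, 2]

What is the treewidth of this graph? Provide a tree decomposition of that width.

Treewidth 2.
Bags: B1 = {1, 2, 3}
Tree: (single bag)

A single bag containing all 3 vertices is trivially a valid decomposition of width 2. On the other hand G contains the 3-clique {1, 2, 3}. A clique must lie in a single bag of any decomposition, so no decomposition can have width below 2. Hence tw(G) = 2 exactly.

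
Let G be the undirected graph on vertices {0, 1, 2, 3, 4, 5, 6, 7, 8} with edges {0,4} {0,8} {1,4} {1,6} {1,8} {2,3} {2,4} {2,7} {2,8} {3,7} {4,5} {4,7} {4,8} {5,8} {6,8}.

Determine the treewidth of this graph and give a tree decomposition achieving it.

Treewidth 2.
Bags: B1 = {1, 4, 8}  B2 = {2, 4, 8}  B3 = {2, 4, 7}  B4 = {0, 4, 8}  B5 = {4, 5, 8}  B6 = {2, 3, 7}  B7 = {1, 6, 8}
Tree: B1–B2, B2–B3, B2–B4, B1–B5, B3–B6, B1–B7

Every bag has size at most 3, so the width is 3 − 1 = 2 and tw(G) ≤ 2. For the lower bound, the 3 vertices {2, 3, 7} are pairwise adjacent, and any tree decomposition puts a clique entirely inside one bag — forcing width ≥ 2. The upper and lower bounds meet at 2, so that is the treewidth.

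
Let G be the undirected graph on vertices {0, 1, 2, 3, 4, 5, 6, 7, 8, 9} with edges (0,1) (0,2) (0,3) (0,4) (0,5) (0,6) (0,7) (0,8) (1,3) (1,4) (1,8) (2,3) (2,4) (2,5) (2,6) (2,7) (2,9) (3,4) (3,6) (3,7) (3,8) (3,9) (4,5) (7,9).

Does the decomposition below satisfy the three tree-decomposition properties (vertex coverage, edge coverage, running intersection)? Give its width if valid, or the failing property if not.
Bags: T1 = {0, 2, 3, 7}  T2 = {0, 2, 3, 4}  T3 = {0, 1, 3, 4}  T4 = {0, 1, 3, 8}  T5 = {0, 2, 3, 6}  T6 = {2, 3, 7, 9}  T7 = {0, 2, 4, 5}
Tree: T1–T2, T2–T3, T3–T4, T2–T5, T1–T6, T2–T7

Yes; width 3.

Vertex coverage: the bags together contain {0, 1, 2, 3, 4, 5, 6, 7, 8, 9}, the full vertex set. Edge coverage: each edge of G has both endpoints in at least one bag. Running intersection: for every vertex, the bags containing it form a connected subtree. All three properties hold, so this is a valid tree decomposition of width max|bag| − 1 = 3, and hence tw(G) ≤ 3.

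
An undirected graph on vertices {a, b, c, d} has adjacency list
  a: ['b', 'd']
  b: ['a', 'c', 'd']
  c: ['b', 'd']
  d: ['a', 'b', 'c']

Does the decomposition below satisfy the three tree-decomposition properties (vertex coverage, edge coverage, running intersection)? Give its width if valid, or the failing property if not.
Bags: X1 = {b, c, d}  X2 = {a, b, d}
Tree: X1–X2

Every vertex of G appears in some bag (union = {a, b, c, d}); every edge is covered by a bag; and for each vertex v the set of bags containing v is connected in the bag tree. The decomposition is therefore valid. The largest bag has 3 vertices, so the width is 2.

Yes; width 2.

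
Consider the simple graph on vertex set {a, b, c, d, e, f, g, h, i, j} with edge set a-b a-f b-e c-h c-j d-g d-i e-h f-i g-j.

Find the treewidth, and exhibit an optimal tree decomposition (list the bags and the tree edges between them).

Every bag has size at most 3, so the width is 3 − 1 = 2 and tw(G) ≤ 2. The edges d–i–f–a–b–e–h–c–j–g–d form a cycle, so G is not a tree and its treewidth is at least 2. Combining the bounds, tw(G) = 2.

Treewidth 2.
Bags: B1 = {d, f, i}  B2 = {a, d, f}  B3 = {a, b, d}  B4 = {b, d, e}  B5 = {d, e, h}  B6 = {c, d, h}  B7 = {c, d, j}  B8 = {d, g, j}
Tree: B1–B2, B2–B3, B3–B4, B4–B5, B5–B6, B6–B7, B7–B8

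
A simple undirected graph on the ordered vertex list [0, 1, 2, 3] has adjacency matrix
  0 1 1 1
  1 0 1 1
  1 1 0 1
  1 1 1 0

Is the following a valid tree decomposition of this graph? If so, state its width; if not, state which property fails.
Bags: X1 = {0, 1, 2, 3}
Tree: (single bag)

Vertex coverage: the bags together contain {0, 1, 2, 3}, the full vertex set. Edge coverage: each edge of G has both endpoints in at least one bag. Running intersection: for every vertex, the bags containing it form a connected subtree. All three properties hold, so this is a valid tree decomposition of width max|bag| − 1 = 3, and hence tw(G) ≤ 3.

Yes; width 3.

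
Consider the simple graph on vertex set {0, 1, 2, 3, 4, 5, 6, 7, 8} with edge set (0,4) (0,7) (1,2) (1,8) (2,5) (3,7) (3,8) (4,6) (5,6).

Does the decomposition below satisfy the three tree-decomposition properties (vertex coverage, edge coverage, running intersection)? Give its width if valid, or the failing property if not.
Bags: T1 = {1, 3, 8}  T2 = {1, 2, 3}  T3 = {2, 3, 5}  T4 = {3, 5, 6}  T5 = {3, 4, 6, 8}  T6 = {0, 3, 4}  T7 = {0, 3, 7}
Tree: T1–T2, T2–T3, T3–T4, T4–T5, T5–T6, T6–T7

No — bags containing vertex 8 are not connected in the tree.

A tree decomposition must satisfy three properties: every vertex lies in some bag; for every edge, both endpoints lie together in some bag; and for every vertex, the bags containing it form a connected subtree. Here bags containing vertex 8 are not connected in the tree, so the decomposition is invalid.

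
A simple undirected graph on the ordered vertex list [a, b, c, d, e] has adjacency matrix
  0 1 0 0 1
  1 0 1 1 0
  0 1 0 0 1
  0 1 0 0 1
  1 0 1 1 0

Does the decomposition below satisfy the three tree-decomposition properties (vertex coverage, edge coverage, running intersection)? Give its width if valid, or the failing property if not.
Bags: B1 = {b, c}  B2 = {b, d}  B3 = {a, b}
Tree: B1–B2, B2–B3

No — vertex e appears in no bag.

A tree decomposition must satisfy three properties: every vertex lies in some bag; for every edge, both endpoints lie together in some bag; and for every vertex, the bags containing it form a connected subtree. Here vertex e appears in no bag, so the decomposition is invalid.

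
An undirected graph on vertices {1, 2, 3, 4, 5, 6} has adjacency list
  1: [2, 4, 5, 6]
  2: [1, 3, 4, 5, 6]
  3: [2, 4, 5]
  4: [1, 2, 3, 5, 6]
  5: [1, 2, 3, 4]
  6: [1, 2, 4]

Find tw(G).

3

A width-3 tree decomposition is:
Bags: B1 = {1, 2, 4, 5}  B2 = {2, 3, 4, 5}  B3 = {1, 2, 4, 6}
Tree: B1–B2, B1–B3
Every bag has size at most 4, so the width is 4 − 1 = 3 and tw(G) ≤ 3. For the lower bound, the 4 vertices {1, 2, 4, 5} are pairwise adjacent, and any tree decomposition puts a clique entirely inside one bag — forcing width ≥ 3. The upper and lower bounds meet at 3, so that is the treewidth.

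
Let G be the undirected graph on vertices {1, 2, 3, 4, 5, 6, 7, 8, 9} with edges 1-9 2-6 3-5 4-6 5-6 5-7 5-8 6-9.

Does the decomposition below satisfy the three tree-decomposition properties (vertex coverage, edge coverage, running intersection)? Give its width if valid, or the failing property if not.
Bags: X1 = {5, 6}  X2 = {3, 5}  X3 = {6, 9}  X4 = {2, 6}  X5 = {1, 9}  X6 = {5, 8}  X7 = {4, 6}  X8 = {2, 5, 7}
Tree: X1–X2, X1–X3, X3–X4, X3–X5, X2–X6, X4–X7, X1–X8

A tree decomposition must satisfy three properties: every vertex lies in some bag; for every edge, both endpoints lie together in some bag; and for every vertex, the bags containing it form a connected subtree. Here bags containing vertex 2 are not connected in the tree, so the decomposition is invalid.

No — bags containing vertex 2 are not connected in the tree.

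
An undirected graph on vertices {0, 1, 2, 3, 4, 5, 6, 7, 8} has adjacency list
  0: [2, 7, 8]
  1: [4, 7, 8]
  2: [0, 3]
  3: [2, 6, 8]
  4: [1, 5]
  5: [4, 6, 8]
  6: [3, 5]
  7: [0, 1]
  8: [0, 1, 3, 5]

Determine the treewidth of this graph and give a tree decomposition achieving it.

The largest bag has 4 vertices, giving width 3; this decomposition certifies tw(G) ≤ 3. For the lower bound: the 4 vertex sets {0,2,7}, {3}, {8}, {1,4,5,6} are disjoint, each induces a connected subgraph, and every pair is joined by at least one edge of G. Contracting each set to a single vertex therefore yields K_{4} as a minor, and since treewidth is minor-monotone, tw(G) ≥ tw(K_{4}) = 3. Combining the bounds, tw(G) = 3.

Treewidth 3.
Bags: B1 = {0, 2, 3, 7}  B2 = {0, 3, 7, 8}  B3 = {1, 3, 7, 8}  B4 = {1, 3, 6, 8}  B5 = {1, 5, 6, 8}  B6 = {1, 4, 5, 6}
Tree: B1–B2, B2–B3, B3–B4, B4–B5, B5–B6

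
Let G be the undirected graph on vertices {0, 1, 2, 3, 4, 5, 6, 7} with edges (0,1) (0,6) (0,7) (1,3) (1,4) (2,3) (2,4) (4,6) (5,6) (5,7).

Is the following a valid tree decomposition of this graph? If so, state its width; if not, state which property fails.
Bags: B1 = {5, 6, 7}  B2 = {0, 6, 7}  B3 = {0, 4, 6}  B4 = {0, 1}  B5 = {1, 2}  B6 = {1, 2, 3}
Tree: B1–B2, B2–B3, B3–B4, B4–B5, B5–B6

A tree decomposition must satisfy three properties: every vertex lies in some bag; for every edge, both endpoints lie together in some bag; and for every vertex, the bags containing it form a connected subtree. Here edge (4,1) lies in no bag, so the decomposition is invalid.

No — edge (4,1) lies in no bag.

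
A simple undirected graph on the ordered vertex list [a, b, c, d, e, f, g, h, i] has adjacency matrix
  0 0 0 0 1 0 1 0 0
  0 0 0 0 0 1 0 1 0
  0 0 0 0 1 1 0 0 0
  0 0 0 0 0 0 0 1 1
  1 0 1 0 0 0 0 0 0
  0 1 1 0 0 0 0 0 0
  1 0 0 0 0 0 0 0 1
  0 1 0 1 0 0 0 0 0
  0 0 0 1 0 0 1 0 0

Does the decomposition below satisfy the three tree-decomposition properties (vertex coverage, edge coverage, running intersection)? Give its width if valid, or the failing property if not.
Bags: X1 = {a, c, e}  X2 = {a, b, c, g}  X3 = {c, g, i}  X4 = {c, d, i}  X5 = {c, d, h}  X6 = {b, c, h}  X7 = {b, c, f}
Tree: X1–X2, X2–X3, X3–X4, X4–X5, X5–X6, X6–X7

A tree decomposition must satisfy three properties: every vertex lies in some bag; for every edge, both endpoints lie together in some bag; and for every vertex, the bags containing it form a connected subtree. Here bags containing vertex b are not connected in the tree, so the decomposition is invalid.

No — bags containing vertex b are not connected in the tree.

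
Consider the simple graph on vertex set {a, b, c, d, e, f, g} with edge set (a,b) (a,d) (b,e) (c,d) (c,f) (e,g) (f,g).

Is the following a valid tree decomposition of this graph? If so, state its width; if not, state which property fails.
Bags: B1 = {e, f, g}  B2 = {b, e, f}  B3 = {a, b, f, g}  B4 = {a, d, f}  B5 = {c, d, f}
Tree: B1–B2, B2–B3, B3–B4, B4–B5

A tree decomposition must satisfy three properties: every vertex lies in some bag; for every edge, both endpoints lie together in some bag; and for every vertex, the bags containing it form a connected subtree. Here bags containing vertex g are not connected in the tree, so the decomposition is invalid.

No — bags containing vertex g are not connected in the tree.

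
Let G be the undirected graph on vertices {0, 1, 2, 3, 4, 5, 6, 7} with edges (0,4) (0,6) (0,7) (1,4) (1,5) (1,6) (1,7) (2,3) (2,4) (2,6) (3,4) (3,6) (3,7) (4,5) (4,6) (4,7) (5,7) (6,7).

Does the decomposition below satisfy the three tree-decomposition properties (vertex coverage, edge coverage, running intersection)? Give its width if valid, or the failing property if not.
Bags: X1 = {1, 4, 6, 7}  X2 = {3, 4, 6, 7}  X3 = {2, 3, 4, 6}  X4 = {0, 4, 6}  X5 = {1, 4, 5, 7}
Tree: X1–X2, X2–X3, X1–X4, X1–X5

No — edge (7,0) lies in no bag.

A tree decomposition must satisfy three properties: every vertex lies in some bag; for every edge, both endpoints lie together in some bag; and for every vertex, the bags containing it form a connected subtree. Here edge (7,0) lies in no bag, so the decomposition is invalid.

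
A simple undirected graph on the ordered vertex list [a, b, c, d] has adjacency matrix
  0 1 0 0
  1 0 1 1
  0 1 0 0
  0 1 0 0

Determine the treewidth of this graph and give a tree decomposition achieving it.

Treewidth 1.
Bags: B1 = {b, c}  B2 = {b, d}  B3 = {a, b}
Tree: B1–B2, B1–B3

Every bag has size at most 2, so the width is 2 − 1 = 1 and tw(G) ≤ 1. G has an edge, so its treewidth is at least 1. Therefore the treewidth is 1.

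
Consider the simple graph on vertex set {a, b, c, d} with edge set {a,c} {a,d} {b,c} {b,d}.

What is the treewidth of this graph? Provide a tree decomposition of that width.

Treewidth 2.
Bags: B1 = {b, c, d}  B2 = {a, c, d}
Tree: B1–B2

The largest bag has 3 vertices, giving width 2; this decomposition certifies tw(G) ≤ 2. Since c–b–d–a–c is a cycle in G, G is not acyclic. Forests are exactly the graphs of treewidth ≤ 1, so tw(G) ≥ 2. The upper and lower bounds meet at 2, so that is the treewidth.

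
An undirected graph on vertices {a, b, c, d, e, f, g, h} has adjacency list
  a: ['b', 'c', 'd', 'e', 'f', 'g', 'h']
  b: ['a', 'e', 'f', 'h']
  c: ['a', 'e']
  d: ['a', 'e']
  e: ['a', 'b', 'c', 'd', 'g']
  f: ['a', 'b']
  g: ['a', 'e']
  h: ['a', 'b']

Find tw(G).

2

A width-2 tree decomposition is:
Bags: B1 = {a, b, e}  B2 = {a, e, g}  B3 = {a, c, e}  B4 = {a, d, e}  B5 = {a, b, h}  B6 = {a, b, f}
Tree: B1–B2, B1–B3, B2–B4, B1–B5, B5–B6
Each bag holds 3 vertices, so the decomposition has width 2, which upper-bounds the treewidth. For the lower bound, the 3 vertices {a, d, e} are pairwise adjacent, and any tree decomposition puts a clique entirely inside one bag — forcing width ≥ 2. Combining the bounds, tw(G) = 2.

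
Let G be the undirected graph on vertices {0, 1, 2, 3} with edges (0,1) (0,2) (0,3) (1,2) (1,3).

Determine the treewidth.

A width-2 tree decomposition is:
Bags: B1 = {0, 1, 2}  B2 = {0, 1, 3}
Tree: B1–B2
The largest bag has 3 vertices, giving width 2; this decomposition certifies tw(G) ≤ 2. For the lower bound, the 3 vertices {0, 1, 2} are pairwise adjacent, and any tree decomposition puts a clique entirely inside one bag — forcing width ≥ 2. Combining the bounds, tw(G) = 2.

2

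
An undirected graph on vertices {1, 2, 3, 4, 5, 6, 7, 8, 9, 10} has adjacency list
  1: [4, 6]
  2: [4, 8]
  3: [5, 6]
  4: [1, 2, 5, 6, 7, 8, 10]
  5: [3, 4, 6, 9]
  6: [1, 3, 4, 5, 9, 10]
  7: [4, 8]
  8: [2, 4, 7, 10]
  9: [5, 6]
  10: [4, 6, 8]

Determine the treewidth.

2

A width-2 tree decomposition is:
Bags: B1 = {4, 7, 8}  B2 = {4, 8, 10}  B3 = {4, 6, 10}  B4 = {1, 4, 6}  B5 = {4, 5, 6}  B6 = {2, 4, 8}  B7 = {5, 6, 9}  B8 = {3, 5, 6}
Tree: B1–B2, B2–B3, B3–B4, B4–B5, B1–B6, B5–B7, B5–B8
The largest bag has 3 vertices, giving width 2; this decomposition certifies tw(G) ≤ 2. Conversely, {5, 6, 9} is a clique of size 3, and the vertices of any clique must share a bag in every tree decomposition; so some bag has ≥ 3 vertices and tw(G) ≥ 2. Therefore the treewidth is 2.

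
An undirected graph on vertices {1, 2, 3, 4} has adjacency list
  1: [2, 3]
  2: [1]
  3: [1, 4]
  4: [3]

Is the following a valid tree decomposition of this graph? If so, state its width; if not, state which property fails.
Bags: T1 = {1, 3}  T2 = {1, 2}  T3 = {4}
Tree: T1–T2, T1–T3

A tree decomposition must satisfy three properties: every vertex lies in some bag; for every edge, both endpoints lie together in some bag; and for every vertex, the bags containing it form a connected subtree. Here edge (3,4) lies in no bag, so the decomposition is invalid.

No — edge (3,4) lies in no bag.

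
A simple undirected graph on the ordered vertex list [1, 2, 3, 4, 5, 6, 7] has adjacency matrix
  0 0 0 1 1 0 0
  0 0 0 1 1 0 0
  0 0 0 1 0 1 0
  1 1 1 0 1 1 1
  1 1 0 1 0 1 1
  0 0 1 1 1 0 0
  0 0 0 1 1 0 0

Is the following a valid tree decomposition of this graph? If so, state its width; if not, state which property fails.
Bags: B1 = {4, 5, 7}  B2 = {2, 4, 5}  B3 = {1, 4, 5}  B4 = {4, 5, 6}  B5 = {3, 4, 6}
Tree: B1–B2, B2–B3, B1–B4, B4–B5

Yes; width 2.

Vertex coverage: the bags together contain {1, 2, 3, 4, 5, 6, 7}, the full vertex set. Edge coverage: each edge of G has both endpoints in at least one bag. Running intersection: for every vertex, the bags containing it form a connected subtree. All three properties hold, so this is a valid tree decomposition of width max|bag| − 1 = 2, and hence tw(G) ≤ 2.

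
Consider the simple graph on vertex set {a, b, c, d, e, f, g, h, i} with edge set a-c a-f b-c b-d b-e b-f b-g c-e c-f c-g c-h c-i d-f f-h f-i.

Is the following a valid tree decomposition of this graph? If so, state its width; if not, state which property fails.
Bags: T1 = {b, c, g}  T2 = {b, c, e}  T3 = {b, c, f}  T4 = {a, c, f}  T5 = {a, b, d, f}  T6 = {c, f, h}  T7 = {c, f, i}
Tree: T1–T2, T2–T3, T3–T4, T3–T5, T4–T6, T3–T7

A tree decomposition must satisfy three properties: every vertex lies in some bag; for every edge, both endpoints lie together in some bag; and for every vertex, the bags containing it form a connected subtree. Here bags containing vertex a are not connected in the tree, so the decomposition is invalid.

No — bags containing vertex a are not connected in the tree.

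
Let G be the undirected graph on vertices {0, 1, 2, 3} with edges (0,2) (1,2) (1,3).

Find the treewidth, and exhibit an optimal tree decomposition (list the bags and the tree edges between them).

Treewidth 1.
One optimal decomposition is:
Bags: B1 = {1, 3}  B2 = {1, 2}  B3 = {0, 2}
Tree: B1–B2, B2–B3

Every bag has size at most 2, so the width is 2 − 1 = 1 and tw(G) ≤ 1. G has an edge, so its treewidth is at least 1. Therefore the treewidth is 1.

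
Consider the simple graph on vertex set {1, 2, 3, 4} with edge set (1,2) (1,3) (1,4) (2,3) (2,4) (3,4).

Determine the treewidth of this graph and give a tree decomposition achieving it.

A single bag containing all 4 vertices is trivially a valid decomposition of width 3. On the other hand G contains the 4-clique {1, 2, 3, 4}. A clique must lie in a single bag of any decomposition, so no decomposition can have width below 3. Therefore the treewidth is 3.

Treewidth 3.
Bags: B1 = {1, 2, 3, 4}
Tree: (single bag)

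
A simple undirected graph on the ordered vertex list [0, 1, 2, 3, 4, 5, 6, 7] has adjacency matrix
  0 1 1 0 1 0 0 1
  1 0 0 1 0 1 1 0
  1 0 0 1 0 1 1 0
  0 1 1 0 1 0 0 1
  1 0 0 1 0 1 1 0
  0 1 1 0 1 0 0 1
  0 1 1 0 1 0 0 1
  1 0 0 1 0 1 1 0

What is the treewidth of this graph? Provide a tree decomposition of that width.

Each bag holds 5 vertices, so the decomposition has width 4, which upper-bounds the treewidth. For the lower bound: the 5 vertex sets {5,7}, {0,2}, {1,6}, {3}, {4} are disjoint, each induces a connected subgraph, and every pair is joined by at least one edge of G. Contracting each set to a single vertex therefore yields K_{5} as a minor, and since treewidth is minor-monotone, tw(G) ≥ tw(K_{5}) = 4. Therefore the treewidth is 4.

Treewidth 4.
One optimal decomposition is:
Bags: B1 = {0, 3, 5, 6, 7}  B2 = {0, 2, 3, 5, 6}  B3 = {0, 1, 3, 5, 6}  B4 = {0, 3, 4, 5, 6}
Tree: B1–B2, B2–B3, B3–B4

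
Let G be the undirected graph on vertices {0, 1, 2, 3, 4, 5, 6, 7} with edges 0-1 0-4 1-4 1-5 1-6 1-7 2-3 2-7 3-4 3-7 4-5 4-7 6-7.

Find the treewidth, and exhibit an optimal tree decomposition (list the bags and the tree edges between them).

Treewidth 2.
Bags: B1 = {1, 4, 7}  B2 = {3, 4, 7}  B3 = {2, 3, 7}  B4 = {0, 1, 4}  B5 = {1, 6, 7}  B6 = {1, 4, 5}
Tree: B1–B2, B2–B3, B1–B4, B1–B5, B1–B6

Each bag holds 3 vertices, so the decomposition has width 2, which upper-bounds the treewidth. Conversely, {0, 1, 4} is a clique of size 3, and the vertices of any clique must share a bag in every tree decomposition; so some bag has ≥ 3 vertices and tw(G) ≥ 2. The upper and lower bounds meet at 2, so that is the treewidth.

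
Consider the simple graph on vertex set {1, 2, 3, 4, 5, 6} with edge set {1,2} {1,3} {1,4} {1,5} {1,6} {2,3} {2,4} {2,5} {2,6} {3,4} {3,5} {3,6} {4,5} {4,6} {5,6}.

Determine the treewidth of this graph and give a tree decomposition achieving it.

Treewidth 5.
One optimal decomposition is:
Bags: B1 = {1, 2, 3, 4, 5, 6}
Tree: (single bag)

With just one bag of size 6, the width is 6 − 1 = 5, so tw(G) ≤ 5. For the lower bound, the 6 vertices {1, 2, 3, 4, 5, 6} are pairwise adjacent, and any tree decomposition puts a clique entirely inside one bag — forcing width ≥ 5. Therefore the treewidth is 5.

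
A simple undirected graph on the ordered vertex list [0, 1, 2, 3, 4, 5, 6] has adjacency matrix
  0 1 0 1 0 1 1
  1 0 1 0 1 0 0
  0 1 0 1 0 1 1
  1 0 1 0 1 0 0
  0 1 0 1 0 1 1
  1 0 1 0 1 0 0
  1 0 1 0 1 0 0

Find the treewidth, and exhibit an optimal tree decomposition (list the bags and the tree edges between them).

Treewidth 3.
One optimal decomposition is:
Bags: B1 = {0, 1, 2, 4}  B2 = {0, 2, 3, 4}  B3 = {0, 2, 4, 6}  B4 = {0, 2, 4, 5}
Tree: B1–B2, B2–B3, B3–B4

Each bag holds 4 vertices, so the decomposition has width 3, which upper-bounds the treewidth. For the lower bound: the 4 vertex sets {0,1}, {2,3}, {4}, {6} are disjoint, each induces a connected subgraph, and every pair is joined by at least one edge of G. Contracting each set to a single vertex therefore yields K_{4} as a minor, and since treewidth is minor-monotone, tw(G) ≥ tw(K_{4}) = 3. Combining the bounds, tw(G) = 3.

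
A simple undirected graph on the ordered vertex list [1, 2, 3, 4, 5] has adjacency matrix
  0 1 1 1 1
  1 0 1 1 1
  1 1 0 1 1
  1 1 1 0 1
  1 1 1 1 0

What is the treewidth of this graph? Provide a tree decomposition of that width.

Treewidth 4.
Bags: B1 = {1, 2, 3, 4, 5}
Tree: (single bag)

A single bag containing all 5 vertices is trivially a valid decomposition of width 4. Conversely, {1, 2, 3, 4, 5} is a clique of size 5, and the vertices of any clique must share a bag in every tree decomposition; so some bag has ≥ 5 vertices and tw(G) ≥ 4. Therefore the treewidth is 4.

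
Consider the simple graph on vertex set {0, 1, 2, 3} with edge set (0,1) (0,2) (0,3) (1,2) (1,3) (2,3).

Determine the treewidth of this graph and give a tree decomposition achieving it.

Treewidth 3.
One such decomposition:
Bags: B1 = {0, 1, 2, 3}
Tree: (single bag)

A single bag containing all 4 vertices is trivially a valid decomposition of width 3. Conversely, {0, 1, 2, 3} is a clique of size 4, and the vertices of any clique must share a bag in every tree decomposition; so some bag has ≥ 4 vertices and tw(G) ≥ 3. The upper and lower bounds meet at 3, so that is the treewidth.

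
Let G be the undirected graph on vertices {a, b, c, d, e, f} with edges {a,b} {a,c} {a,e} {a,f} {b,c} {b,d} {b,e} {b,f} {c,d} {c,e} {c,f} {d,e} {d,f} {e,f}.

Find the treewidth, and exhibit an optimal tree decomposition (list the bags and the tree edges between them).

Every bag has size at most 5, so the width is 5 − 1 = 4 and tw(G) ≤ 4. On the other hand G contains the 5-clique {b, c, d, e, f}. A clique must lie in a single bag of any decomposition, so no decomposition can have width below 4. Combining the bounds, tw(G) = 4.

Treewidth 4.
One such decomposition:
Bags: B1 = {b, c, d, e, f}  B2 = {a, b, c, e, f}
Tree: B1–B2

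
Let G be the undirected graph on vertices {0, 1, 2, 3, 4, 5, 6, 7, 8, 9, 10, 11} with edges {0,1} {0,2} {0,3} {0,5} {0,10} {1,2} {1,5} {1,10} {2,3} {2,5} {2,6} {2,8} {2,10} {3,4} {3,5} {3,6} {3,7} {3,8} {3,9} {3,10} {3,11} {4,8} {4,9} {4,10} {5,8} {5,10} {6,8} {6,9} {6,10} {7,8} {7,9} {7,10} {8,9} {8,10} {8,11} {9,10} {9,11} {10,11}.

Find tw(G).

A width-4 tree decomposition is:
Bags: B1 = {3, 4, 8, 9, 10}  B2 = {3, 7, 8, 9, 10}  B3 = {3, 6, 8, 9, 10}  B4 = {2, 3, 6, 8, 10}  B5 = {2, 3, 5, 8, 10}  B6 = {3, 8, 9, 10, 11}  B7 = {0, 2, 3, 5, 10}  B8 = {0, 1, 2, 5, 10}
Tree: B1–B2, B2–B3, B3–B4, B4–B5, B3–B6, B5–B7, B7–B8
Every bag has size at most 5, so the width is 5 − 1 = 4 and tw(G) ≤ 4. For the lower bound, the 5 vertices {0, 1, 2, 5, 10} are pairwise adjacent, and any tree decomposition puts a clique entirely inside one bag — forcing width ≥ 4. Combining the bounds, tw(G) = 4.

4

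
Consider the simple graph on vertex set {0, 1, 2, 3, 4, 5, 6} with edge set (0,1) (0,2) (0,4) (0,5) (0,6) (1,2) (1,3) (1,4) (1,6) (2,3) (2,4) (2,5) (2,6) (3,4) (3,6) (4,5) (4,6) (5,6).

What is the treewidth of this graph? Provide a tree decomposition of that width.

Treewidth 4.
One optimal decomposition is:
Bags: B1 = {0, 1, 2, 4, 6}  B2 = {1, 2, 3, 4, 6}  B3 = {0, 2, 4, 5, 6}
Tree: B1–B2, B1–B3

Each bag holds 5 vertices, so the decomposition has width 4, which upper-bounds the treewidth. For the lower bound, the 5 vertices {0, 1, 2, 4, 6} are pairwise adjacent, and any tree decomposition puts a clique entirely inside one bag — forcing width ≥ 4. Combining the bounds, tw(G) = 4.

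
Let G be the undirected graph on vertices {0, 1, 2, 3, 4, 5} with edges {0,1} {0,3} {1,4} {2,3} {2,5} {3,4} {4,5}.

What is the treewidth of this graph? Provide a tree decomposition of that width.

Treewidth 2.
One such decomposition:
Bags: B1 = {2, 3, 5}  B2 = {3, 4, 5}  B3 = {0, 3, 4}  B4 = {0, 1, 4}
Tree: B1–B2, B2–B3, B3–B4

Each bag holds 3 vertices, so the decomposition has width 2, which upper-bounds the treewidth. For the lower bound, G contains the cycle 2–5–4–3–2, so G is not a forest; only forests have treewidth ≤ 1, hence tw(G) ≥ 2. Therefore the treewidth is 2.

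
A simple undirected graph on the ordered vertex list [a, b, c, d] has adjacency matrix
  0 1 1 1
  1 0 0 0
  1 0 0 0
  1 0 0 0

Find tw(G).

A width-1 tree decomposition is:
Bags: B1 = {a, d}  B2 = {a, c}  B3 = {a, b}
Tree: B1–B2, B1–B3
The largest bag has 2 vertices, giving width 1; this decomposition certifies tw(G) ≤ 1. Since G has at least one edge (e.g. a–d), it is not an edgeless graph, so tw(G) ≥ 1. Combining the bounds, tw(G) = 1.

1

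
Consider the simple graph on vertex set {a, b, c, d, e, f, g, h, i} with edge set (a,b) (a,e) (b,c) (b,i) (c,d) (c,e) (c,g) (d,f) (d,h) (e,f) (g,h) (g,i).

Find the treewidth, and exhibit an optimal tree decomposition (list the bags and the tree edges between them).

Treewidth 3.
Bags: B1 = {d, f, g, h}  B2 = {c, d, f, g}  B3 = {c, e, f, g}  B4 = {c, e, g, i}  B5 = {b, c, e, i}  B6 = {a, b, e, i}
Tree: B1–B2, B2–B3, B3–B4, B4–B5, B5–B6

Every bag has size at most 4, so the width is 4 − 1 = 3 and tw(G) ≤ 3. For the lower bound: the 4 vertex sets {d,f,h}, {g}, {c}, {a,b,e,i} are disjoint, each induces a connected subgraph, and every pair is joined by at least one edge of G. Contracting each set to a single vertex therefore yields K_{4} as a minor, and since treewidth is minor-monotone, tw(G) ≥ tw(K_{4}) = 3. The upper and lower bounds meet at 3, so that is the treewidth.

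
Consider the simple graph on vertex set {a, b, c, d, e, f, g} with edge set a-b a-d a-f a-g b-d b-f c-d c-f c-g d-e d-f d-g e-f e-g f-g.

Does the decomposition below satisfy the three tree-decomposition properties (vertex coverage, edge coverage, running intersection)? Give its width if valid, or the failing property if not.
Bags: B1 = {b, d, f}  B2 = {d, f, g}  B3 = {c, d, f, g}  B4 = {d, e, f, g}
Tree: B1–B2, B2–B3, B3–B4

A tree decomposition must satisfy three properties: every vertex lies in some bag; for every edge, both endpoints lie together in some bag; and for every vertex, the bags containing it form a connected subtree. Here vertex a appears in no bag, so the decomposition is invalid.

No — vertex a appears in no bag.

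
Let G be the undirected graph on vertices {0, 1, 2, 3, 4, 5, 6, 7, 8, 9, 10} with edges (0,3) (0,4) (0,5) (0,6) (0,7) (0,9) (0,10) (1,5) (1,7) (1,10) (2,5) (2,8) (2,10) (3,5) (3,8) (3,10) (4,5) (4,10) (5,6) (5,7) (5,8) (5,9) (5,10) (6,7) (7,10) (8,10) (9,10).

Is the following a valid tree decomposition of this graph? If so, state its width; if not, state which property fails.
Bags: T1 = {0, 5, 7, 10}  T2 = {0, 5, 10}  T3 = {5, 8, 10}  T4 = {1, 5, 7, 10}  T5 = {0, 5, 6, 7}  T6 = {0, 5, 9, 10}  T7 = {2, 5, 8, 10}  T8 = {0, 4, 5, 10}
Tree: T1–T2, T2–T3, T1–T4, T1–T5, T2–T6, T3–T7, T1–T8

No — vertex 3 appears in no bag.

A tree decomposition must satisfy three properties: every vertex lies in some bag; for every edge, both endpoints lie together in some bag; and for every vertex, the bags containing it form a connected subtree. Here vertex 3 appears in no bag, so the decomposition is invalid.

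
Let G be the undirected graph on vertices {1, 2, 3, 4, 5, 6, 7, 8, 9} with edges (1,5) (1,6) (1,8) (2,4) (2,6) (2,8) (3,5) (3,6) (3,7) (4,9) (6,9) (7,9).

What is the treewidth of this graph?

A width-3 tree decomposition is:
Bags: B1 = {2, 4, 7, 9}  B2 = {2, 6, 7, 9}  B3 = {2, 3, 6, 7}  B4 = {2, 3, 6, 8}  B5 = {1, 3, 6, 8}  B6 = {1, 3, 5, 8}
Tree: B1–B2, B2–B3, B3–B4, B4–B5, B5–B6
The largest bag has 4 vertices, giving width 3; this decomposition certifies tw(G) ≤ 3. For the lower bound: the 4 vertex sets {4,7,9}, {2}, {6}, {1,3,5,8} are disjoint, each induces a connected subgraph, and every pair is joined by at least one edge of G. Contracting each set to a single vertex therefore yields K_{4} as a minor, and since treewidth is minor-monotone, tw(G) ≥ tw(K_{4}) = 3. The upper and lower bounds meet at 3, so that is the treewidth.

3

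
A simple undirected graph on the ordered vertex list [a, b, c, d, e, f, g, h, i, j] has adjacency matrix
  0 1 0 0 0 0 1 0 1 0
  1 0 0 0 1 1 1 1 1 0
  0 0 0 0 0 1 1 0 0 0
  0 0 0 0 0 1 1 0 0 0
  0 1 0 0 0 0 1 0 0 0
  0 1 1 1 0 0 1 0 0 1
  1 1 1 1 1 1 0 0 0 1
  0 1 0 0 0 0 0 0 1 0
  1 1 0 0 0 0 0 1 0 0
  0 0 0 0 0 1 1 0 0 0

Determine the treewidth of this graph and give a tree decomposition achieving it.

Every bag has size at most 3, so the width is 3 − 1 = 2 and tw(G) ≤ 2. For the lower bound, the 3 vertices {a, b, g} are pairwise adjacent, and any tree decomposition puts a clique entirely inside one bag — forcing width ≥ 2. Hence tw(G) = 2 exactly.

Treewidth 2.
Bags: B1 = {a, b, i}  B2 = {a, b, g}  B3 = {b, f, g}  B4 = {f, g, j}  B5 = {c, f, g}  B6 = {b, h, i}  B7 = {b, e, g}  B8 = {d, f, g}
Tree: B1–B2, B2–B3, B3–B4, B4–B5, B1–B6, B3–B7, B3–B8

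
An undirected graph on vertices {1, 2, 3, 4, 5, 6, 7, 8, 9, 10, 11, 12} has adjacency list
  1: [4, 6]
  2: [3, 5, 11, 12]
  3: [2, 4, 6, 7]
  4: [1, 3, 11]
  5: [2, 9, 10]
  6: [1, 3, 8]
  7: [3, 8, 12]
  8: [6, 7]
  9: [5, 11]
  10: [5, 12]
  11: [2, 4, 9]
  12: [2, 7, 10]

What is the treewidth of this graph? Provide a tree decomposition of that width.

The largest bag has 4 vertices, giving width 3; this decomposition certifies tw(G) ≤ 3. For the lower bound: the 4 vertex sets {1,6,8}, {7}, {3}, {2,4,11,12} are disjoint, each induces a connected subgraph, and every pair is joined by at least one edge of G. Contracting each set to a single vertex therefore yields K_{4} as a minor, and since treewidth is minor-monotone, tw(G) ≥ tw(K_{4}) = 3. Therefore the treewidth is 3.

Treewidth 3.
Bags: B1 = {1, 6, 7, 8}  B2 = {1, 3, 6, 7}  B3 = {1, 3, 4, 7}  B4 = {3, 4, 7, 12}  B5 = {2, 3, 4, 12}  B6 = {2, 4, 11, 12}  B7 = {2, 10, 11, 12}  B8 = {2, 5, 10, 11}  B9 = {5, 9, 10, 11}
Tree: B1–B2, B2–B3, B3–B4, B4–B5, B5–B6, B6–B7, B7–B8, B8–B9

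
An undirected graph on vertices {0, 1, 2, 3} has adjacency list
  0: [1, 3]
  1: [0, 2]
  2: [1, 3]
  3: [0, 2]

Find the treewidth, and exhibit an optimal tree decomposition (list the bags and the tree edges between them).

Treewidth 2.
Bags: B1 = {0, 2, 3}  B2 = {0, 1, 2}
Tree: B1–B2

Each bag holds 3 vertices, so the decomposition has width 2, which upper-bounds the treewidth. For the lower bound, G contains the cycle 0–3–2–1–0, so G is not a forest; only forests have treewidth ≤ 1, hence tw(G) ≥ 2. Combining the bounds, tw(G) = 2.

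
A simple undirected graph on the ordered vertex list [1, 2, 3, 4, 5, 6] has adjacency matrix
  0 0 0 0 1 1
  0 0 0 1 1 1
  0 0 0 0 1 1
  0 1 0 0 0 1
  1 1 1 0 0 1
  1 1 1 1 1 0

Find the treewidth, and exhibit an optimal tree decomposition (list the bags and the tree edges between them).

Every bag has size at most 3, so the width is 3 − 1 = 2 and tw(G) ≤ 2. For the lower bound, the 3 vertices {2, 4, 6} are pairwise adjacent, and any tree decomposition puts a clique entirely inside one bag — forcing width ≥ 2. Therefore the treewidth is 2.

Treewidth 2.
Bags: B1 = {2, 5, 6}  B2 = {2, 4, 6}  B3 = {1, 5, 6}  B4 = {3, 5, 6}
Tree: B1–B2, B1–B3, B3–B4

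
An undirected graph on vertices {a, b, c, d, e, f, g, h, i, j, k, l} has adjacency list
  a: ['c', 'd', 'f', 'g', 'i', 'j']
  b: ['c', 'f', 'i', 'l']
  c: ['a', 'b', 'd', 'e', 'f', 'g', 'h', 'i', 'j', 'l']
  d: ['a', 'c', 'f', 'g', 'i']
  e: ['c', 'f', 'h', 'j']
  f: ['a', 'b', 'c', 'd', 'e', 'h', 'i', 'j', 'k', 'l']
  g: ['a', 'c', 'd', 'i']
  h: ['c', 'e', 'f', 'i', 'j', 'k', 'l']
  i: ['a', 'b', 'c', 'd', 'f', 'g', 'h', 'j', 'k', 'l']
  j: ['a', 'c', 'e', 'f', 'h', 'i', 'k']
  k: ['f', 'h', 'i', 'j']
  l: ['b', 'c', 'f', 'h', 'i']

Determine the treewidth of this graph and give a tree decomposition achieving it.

Treewidth 4.
Bags: B1 = {a, c, f, i, j}  B2 = {a, c, d, f, i}  B3 = {c, f, h, i, j}  B4 = {c, f, h, i, l}  B5 = {b, c, f, i, l}  B6 = {a, c, d, g, i}  B7 = {c, e, f, h, j}  B8 = {f, h, i, j, k}
Tree: B1–B2, B1–B3, B3–B4, B4–B5, B2–B6, B3–B7, B3–B8

The largest bag has 5 vertices, giving width 4; this decomposition certifies tw(G) ≤ 4. For the lower bound, the 5 vertices {a, c, d, g, i} are pairwise adjacent, and any tree decomposition puts a clique entirely inside one bag — forcing width ≥ 4. Combining the bounds, tw(G) = 4.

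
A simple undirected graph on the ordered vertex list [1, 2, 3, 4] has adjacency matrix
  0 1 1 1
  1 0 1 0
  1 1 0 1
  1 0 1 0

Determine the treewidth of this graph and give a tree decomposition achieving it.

The largest bag has 3 vertices, giving width 2; this decomposition certifies tw(G) ≤ 2. Conversely, {1, 2, 3} is a clique of size 3, and the vertices of any clique must share a bag in every tree decomposition; so some bag has ≥ 3 vertices and tw(G) ≥ 2. Therefore the treewidth is 2.

Treewidth 2.
One optimal decomposition is:
Bags: B1 = {1, 3, 4}  B2 = {1, 2, 3}
Tree: B1–B2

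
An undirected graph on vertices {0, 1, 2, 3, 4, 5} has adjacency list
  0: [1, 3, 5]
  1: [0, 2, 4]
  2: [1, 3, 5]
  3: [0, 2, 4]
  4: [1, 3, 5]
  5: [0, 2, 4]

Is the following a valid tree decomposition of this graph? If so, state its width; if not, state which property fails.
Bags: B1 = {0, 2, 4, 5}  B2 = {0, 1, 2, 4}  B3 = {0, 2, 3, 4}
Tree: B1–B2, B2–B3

Yes; width 3.

Vertex coverage: the bags together contain {0, 1, 2, 3, 4, 5}, the full vertex set. Edge coverage: each edge of G has both endpoints in at least one bag. Running intersection: for every vertex, the bags containing it form a connected subtree. All three properties hold, so this is a valid tree decomposition of width max|bag| − 1 = 3, and hence tw(G) ≤ 3.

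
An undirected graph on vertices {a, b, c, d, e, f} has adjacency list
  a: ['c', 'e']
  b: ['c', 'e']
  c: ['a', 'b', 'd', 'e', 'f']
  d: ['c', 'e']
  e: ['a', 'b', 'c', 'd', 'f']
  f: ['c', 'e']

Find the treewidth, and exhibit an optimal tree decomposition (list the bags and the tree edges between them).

The largest bag has 3 vertices, giving width 2; this decomposition certifies tw(G) ≤ 2. Conversely, {c, d, e} is a clique of size 3, and the vertices of any clique must share a bag in every tree decomposition; so some bag has ≥ 3 vertices and tw(G) ≥ 2. Therefore the treewidth is 2.

Treewidth 2.
Bags: B1 = {a, c, e}  B2 = {c, e, f}  B3 = {c, d, e}  B4 = {b, c, e}
Tree: B1–B2, B1–B3, B3–B4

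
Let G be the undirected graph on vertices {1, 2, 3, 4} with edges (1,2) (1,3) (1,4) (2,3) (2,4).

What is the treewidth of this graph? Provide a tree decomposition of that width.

Each bag holds 3 vertices, so the decomposition has width 2, which upper-bounds the treewidth. Conversely, {1, 2, 3} is a clique of size 3, and the vertices of any clique must share a bag in every tree decomposition; so some bag has ≥ 3 vertices and tw(G) ≥ 2. Hence tw(G) = 2 exactly.

Treewidth 2.
One such decomposition:
Bags: B1 = {1, 2, 4}  B2 = {1, 2, 3}
Tree: B1–B2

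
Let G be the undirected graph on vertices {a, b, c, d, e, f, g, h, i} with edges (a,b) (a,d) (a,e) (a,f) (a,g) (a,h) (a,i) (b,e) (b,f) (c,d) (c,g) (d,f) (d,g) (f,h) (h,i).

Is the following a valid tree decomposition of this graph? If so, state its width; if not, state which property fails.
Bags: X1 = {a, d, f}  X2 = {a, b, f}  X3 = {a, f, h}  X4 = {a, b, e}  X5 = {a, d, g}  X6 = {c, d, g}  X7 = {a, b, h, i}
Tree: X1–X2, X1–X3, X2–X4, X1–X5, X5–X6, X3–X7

No — bags containing vertex b are not connected in the tree.

A tree decomposition must satisfy three properties: every vertex lies in some bag; for every edge, both endpoints lie together in some bag; and for every vertex, the bags containing it form a connected subtree. Here bags containing vertex b are not connected in the tree, so the decomposition is invalid.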